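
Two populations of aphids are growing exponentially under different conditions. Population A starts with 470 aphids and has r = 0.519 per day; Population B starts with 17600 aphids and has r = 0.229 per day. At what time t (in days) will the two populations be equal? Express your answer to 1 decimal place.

Set 470·e^(0.519t) = 17600·e^(0.229t).
e^((0.519 − 0.229)t) = 17600/470 → e^(0.29·t) = 37.447.
0.29·t = ln(37.447) = 3.6229, so t = 3.6229/0.29 = 12.493.

12.5 days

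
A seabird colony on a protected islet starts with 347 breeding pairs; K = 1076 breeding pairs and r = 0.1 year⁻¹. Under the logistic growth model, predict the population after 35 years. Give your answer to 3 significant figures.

1010 breeding pairs

A = (K − N₀)/N₀ = (1076 − 347)/347 = 2.1009.
N(t) = K/(1 + A·e^(−rt)) = 1076/(1 + 2.1009×e^(−0.1×35)).
e^(−3.5) = 0.030197; denominator = 1 + 2.1009×0.030197 = 1.0634.
N = 1076/1.0634 = 1011.81.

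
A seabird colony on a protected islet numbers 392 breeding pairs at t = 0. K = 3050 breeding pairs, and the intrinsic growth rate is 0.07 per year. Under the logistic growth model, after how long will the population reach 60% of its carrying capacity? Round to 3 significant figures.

33.1 years

A = (K − N₀)/N₀ = (3050 − 392)/392 = 6.7806.
Solve 3050/(1 + 6.7806·e^(−0.07t)) = 1830: 1 + 6.7806·e^(−0.07t) = 1.6667, so e^(−0.07t) = 0.0983195.
−0.07·t = ln(0.0983195) = -2.3195, so t = 2.3195/0.07 = 33.136.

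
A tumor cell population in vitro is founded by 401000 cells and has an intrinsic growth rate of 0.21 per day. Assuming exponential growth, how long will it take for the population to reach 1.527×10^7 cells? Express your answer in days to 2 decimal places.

Set N₀·e^(rt) = 1.527×10^7: e^(0.21·t) = 1.527×10^7/401000 = 38.08.
0.21·t = ln(38.08) = 3.6397, so t = 3.6397/0.21 = 17.332.

17.33 days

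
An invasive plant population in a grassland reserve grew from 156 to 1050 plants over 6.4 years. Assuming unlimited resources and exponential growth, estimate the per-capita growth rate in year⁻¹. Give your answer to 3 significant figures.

0.298 per year

From N(t) = N₀·e^(rt): e^(r·6.4) = 1050/156 = 6.7308.
r·6.4 = ln(6.7308) = 1.9067, so r = 1.9067/6.4 = 0.29792.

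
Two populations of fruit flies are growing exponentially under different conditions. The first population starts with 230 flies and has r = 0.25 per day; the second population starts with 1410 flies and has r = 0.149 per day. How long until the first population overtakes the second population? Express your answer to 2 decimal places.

Set 230·e^(0.25t) = 1410·e^(0.149t).
e^((0.25 − 0.149)t) = 1410/230 → e^(0.101·t) = 6.1304.
0.101·t = ln(6.1304) = 1.8133, so t = 1.8133/0.101 = 17.953.

17.95 days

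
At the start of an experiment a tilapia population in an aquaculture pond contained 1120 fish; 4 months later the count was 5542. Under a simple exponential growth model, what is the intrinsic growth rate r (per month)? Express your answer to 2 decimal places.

0.40 per month

From N(t) = N₀·e^(rt): e^(r·4) = 5542/1120 = 4.9482.
r·4 = ln(4.9482) = 1.599, so r = 1.599/4 = 0.39976.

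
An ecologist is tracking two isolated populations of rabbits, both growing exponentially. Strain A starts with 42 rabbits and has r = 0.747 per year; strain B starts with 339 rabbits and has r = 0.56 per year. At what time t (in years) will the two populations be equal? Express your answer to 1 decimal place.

11.2 years

Set 42·e^(0.747t) = 339·e^(0.56t).
e^((0.747 − 0.56)t) = 339/42 → e^(0.187·t) = 8.0714.
0.187·t = ln(8.0714) = 2.0883, so t = 2.0883/0.187 = 11.168.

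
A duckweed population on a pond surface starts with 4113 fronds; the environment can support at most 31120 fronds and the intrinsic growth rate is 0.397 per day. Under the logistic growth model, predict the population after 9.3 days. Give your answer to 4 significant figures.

A = (K − N₀)/N₀ = (31120 − 4113)/4113 = 6.5663.
N(t) = K/(1 + A·e^(−rt)) = 31120/(1 + 6.5663×e^(−0.397×9.3)).
e^(−3.692) = 0.02492; denominator = 1 + 6.5663×0.02492 = 1.1636.
N = 31120/1.1636 = 26743.9.

26740 fronds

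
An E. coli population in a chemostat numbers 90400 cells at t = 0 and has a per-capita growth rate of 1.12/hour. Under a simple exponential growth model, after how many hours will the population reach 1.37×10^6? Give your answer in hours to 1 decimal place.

Set N₀·e^(rt) = 1.37×10^6: e^(1.12·t) = 1.37×10^6/90400 = 15.155.
1.12·t = ln(15.155) = 2.7183, so t = 2.7183/1.12 = 2.4271.

2.4 hours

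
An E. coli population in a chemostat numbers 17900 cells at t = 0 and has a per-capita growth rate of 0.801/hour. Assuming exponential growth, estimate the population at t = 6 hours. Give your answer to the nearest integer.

N(t) = N₀·e^(rt) = 17900 × e^(0.801×6) = 17900 × e^4.806.
e^4.806 ≈ 122.24, so N ≈ 17900 × 122.24 = 2.188126×10^6.

2188126 cells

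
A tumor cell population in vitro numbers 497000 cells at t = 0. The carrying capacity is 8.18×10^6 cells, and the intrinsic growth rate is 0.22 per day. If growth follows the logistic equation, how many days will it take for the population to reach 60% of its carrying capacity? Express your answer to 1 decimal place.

14.3 days

A = (K − N₀)/N₀ = (8.18×10^6 − 497000)/497000 = 15.459.
Solve 8.18×10^6/(1 + 15.459·e^(−0.22t)) = 4.908×10^6: 1 + 15.459·e^(−0.22t) = 1.6667, so e^(−0.22t) = 0.0431255.
−0.22·t = ln(0.0431255) = -3.1436, so t = 3.1436/0.22 = 14.289.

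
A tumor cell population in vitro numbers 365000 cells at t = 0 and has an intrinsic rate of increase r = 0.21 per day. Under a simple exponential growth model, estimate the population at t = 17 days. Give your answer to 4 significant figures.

N(t) = N₀·e^(rt) = 365000 × e^(0.21×17) = 365000 × e^3.57.
e^3.57 ≈ 35.517, so N ≈ 365000 × 35.517 = 1.296356×10^7.

12960000 cells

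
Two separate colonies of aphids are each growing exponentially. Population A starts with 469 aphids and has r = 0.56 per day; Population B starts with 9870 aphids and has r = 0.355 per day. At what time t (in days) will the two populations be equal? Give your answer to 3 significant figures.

Set 469·e^(0.56t) = 9870·e^(0.355t).
e^((0.56 − 0.355)t) = 9870/469 → e^(0.205·t) = 21.045.
0.205·t = ln(21.045) = 3.0467, so t = 3.0467/0.205 = 14.862.

14.9 days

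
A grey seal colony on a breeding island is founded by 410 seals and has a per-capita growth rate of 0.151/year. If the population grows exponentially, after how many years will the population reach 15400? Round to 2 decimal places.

24.01 years

Set N₀·e^(rt) = 15400: e^(0.151·t) = 15400/410 = 37.561.
0.151·t = ln(37.561) = 3.626, so t = 3.626/0.151 = 24.013.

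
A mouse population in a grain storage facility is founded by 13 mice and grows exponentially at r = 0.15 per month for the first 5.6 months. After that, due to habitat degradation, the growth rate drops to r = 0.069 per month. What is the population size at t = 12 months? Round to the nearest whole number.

Phase 1: N(5.6) = 13·e^(0.15×5.6) = 13·e^0.84 = 30.1128.
Phase 2 runs for 12 − 5.6 = 6.4 months at r = 0.069.
N(12) = 30.1128·e^(0.069×6.4) = 30.1128·e^0.4416 = 46.8312.

47 mice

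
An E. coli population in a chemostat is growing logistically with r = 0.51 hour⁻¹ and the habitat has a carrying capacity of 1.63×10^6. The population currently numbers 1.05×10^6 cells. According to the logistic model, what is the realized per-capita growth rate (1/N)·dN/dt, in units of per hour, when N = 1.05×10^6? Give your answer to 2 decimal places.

0.18 per hour

(1/N)·dN/dt = r(1 − N/K) = 0.51 × (1 − 1.05×10^6/1.63×10^6).
= 0.51 × 0.35583 = 0.18147.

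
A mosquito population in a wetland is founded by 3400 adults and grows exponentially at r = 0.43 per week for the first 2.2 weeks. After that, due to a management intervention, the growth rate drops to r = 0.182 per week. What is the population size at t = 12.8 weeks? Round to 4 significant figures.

60280 adults

Phase 1: N(2.2) = 3400·e^(0.43×2.2) = 3400·e^0.946 = 8756.32.
Phase 2 runs for 12.8 − 2.2 = 10.6 weeks at r = 0.182.
N(12.8) = 8756.32·e^(0.182×10.6) = 8756.32·e^1.929 = 60278.5.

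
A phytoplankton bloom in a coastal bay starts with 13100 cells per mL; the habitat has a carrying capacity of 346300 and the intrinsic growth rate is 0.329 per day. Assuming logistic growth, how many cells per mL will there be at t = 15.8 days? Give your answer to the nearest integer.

303621 cells per mL

A = (K − N₀)/N₀ = (346300 − 13100)/13100 = 25.435.
N(t) = K/(1 + A·e^(−rt)) = 346300/(1 + 25.435×e^(−0.329×15.8)).
e^(−5.198) = 0.0055265; denominator = 1 + 25.435×0.0055265 = 1.1406.
N = 346300/1.1406 = 303621.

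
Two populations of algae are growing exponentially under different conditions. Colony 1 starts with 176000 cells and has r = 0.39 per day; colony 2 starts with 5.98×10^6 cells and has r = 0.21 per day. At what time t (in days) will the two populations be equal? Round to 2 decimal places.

Set 176000·e^(0.39t) = 5.98×10^6·e^(0.21t).
e^((0.39 − 0.21)t) = 5.98×10^6/176000 → e^(0.18·t) = 33.977.
0.18·t = ln(33.977) = 3.5257, so t = 3.5257/0.18 = 19.587.

19.59 days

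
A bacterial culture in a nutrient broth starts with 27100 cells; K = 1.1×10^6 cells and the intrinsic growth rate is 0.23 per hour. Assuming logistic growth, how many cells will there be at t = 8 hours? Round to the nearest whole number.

150940 cells

A = (K − N₀)/N₀ = (1.1×10^6 − 27100)/27100 = 39.59.
N(t) = K/(1 + A·e^(−rt)) = 1.1×10^6/(1 + 39.59×e^(−0.23×8)).
e^(−1.84) = 0.15882; denominator = 1 + 39.59×0.15882 = 7.2876.
N = 1.1×10^6/7.2876 = 150940.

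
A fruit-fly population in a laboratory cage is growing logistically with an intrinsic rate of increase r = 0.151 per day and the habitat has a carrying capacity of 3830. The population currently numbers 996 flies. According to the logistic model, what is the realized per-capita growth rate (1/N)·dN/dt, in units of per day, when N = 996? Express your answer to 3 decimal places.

0.112 per day

(1/N)·dN/dt = r(1 − N/K) = 0.151 × (1 − 996/3830).
= 0.151 × 0.73995 = 0.11173.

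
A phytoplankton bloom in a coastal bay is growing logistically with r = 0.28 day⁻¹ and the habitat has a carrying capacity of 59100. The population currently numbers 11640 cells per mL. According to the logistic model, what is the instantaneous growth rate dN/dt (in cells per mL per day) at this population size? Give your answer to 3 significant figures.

dN/dt = rN(1 − N/K) = 0.28 × 11640 × (1 − 11640/59100).
1 − 11640/59100 = 0.80305; dN/dt = 0.28 × 11640 × 0.80305 = 2617.3.

2620 cells per mL per day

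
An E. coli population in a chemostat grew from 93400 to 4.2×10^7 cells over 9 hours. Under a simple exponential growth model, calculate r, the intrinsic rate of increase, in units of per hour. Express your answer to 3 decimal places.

From N(t) = N₀·e^(rt): e^(r·9) = 4.2×10^7/93400 = 449.68.
r·9 = ln(449.68) = 6.1085, so r = 6.1085/9 = 0.67873.

0.679 per hour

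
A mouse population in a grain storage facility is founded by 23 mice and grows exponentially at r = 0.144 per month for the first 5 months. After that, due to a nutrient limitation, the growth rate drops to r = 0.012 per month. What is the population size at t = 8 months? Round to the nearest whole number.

49 mice

Phase 1: N(5) = 23·e^(0.144×5) = 23·e^0.72 = 47.252.
Phase 2 runs for 8 − 5 = 3 months at r = 0.012.
N(8) = 47.252·e^(0.012×3) = 47.252·e^0.036 = 48.984.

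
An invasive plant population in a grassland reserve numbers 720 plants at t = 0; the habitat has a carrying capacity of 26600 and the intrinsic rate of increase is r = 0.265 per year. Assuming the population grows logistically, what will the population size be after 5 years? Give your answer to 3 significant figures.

A = (K − N₀)/N₀ = (26600 − 720)/720 = 35.944.
N(t) = K/(1 + A·e^(−rt)) = 26600/(1 + 35.944×e^(−0.265×5)).
e^(−1.325) = 0.2658; denominator = 1 + 35.944×0.2658 = 10.554.
N = 26600/10.554 = 2520.34.

2520 plants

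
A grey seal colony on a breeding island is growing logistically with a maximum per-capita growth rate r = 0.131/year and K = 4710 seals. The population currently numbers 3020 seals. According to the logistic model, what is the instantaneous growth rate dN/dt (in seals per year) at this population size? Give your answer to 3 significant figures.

dN/dt = rN(1 − N/K) = 0.131 × 3020 × (1 − 3020/4710).
1 − 3020/4710 = 0.35881; dN/dt = 0.131 × 3020 × 0.35881 = 141.95.

142 seals per year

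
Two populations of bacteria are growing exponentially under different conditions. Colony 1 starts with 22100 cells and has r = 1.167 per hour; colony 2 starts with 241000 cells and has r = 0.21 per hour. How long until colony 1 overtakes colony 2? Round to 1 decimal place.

2.5 hours

Set 22100·e^(1.167t) = 241000·e^(0.21t).
e^((1.167 − 0.21)t) = 241000/22100 → e^(0.957·t) = 10.905.
0.957·t = ln(10.905) = 2.3892, so t = 2.3892/0.957 = 2.4966.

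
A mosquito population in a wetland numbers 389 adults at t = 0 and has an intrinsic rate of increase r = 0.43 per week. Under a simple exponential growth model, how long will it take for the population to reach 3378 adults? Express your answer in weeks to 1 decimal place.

Set N₀·e^(rt) = 3378: e^(0.43·t) = 3378/389 = 8.6838.
0.43·t = ln(8.6838) = 2.1615, so t = 2.1615/0.43 = 5.0267.

5.0 weeks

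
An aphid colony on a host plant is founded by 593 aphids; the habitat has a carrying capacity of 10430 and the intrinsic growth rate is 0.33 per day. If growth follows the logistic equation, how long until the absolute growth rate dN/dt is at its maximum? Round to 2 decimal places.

Logistic growth is fastest at N = K/2 = 5215.
A = (K − N₀)/N₀ = 16.589. Set K/(1 + A·e^(−rt)) = K/2 → A·e^(−rt) = 1.
e^(−0.33t) = 1/16.589 = 0.0602826, so t = ln(16.589)/0.33 = 2.8087/0.33 = 8.5112.

8.51 days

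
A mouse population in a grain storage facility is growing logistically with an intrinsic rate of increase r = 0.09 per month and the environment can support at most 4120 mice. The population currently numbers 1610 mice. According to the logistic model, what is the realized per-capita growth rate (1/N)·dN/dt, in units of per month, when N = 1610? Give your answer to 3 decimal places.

(1/N)·dN/dt = r(1 − N/K) = 0.09 × (1 − 1610/4120).
= 0.09 × 0.60922 = 0.05483.

0.055 per month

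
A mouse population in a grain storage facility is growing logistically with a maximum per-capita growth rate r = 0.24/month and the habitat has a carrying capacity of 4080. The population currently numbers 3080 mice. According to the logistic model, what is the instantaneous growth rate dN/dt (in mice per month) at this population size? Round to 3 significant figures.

dN/dt = rN(1 − N/K) = 0.24 × 3080 × (1 − 3080/4080).
1 − 3080/4080 = 0.2451; dN/dt = 0.24 × 3080 × 0.2451 = 181.18.

181 mice per month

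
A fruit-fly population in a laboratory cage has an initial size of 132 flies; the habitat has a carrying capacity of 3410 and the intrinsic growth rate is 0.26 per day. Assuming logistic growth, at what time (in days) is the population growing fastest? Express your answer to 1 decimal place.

12.4 days

Logistic growth is fastest at N = K/2 = 1705.
A = (K − N₀)/N₀ = 24.833. Set K/(1 + A·e^(−rt)) = K/2 → A·e^(−rt) = 1.
e^(−0.26t) = 1/24.833 = 0.0402685, so t = ln(24.833)/0.26 = 3.2122/0.26 = 12.355.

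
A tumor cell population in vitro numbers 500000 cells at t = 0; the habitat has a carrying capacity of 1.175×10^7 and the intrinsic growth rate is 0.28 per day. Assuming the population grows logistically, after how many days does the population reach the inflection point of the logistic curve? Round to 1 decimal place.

Logistic growth is fastest at N = K/2 = 5.875×10^6.
A = (K − N₀)/N₀ = 22.5. Set K/(1 + A·e^(−rt)) = K/2 → A·e^(−rt) = 1.
e^(−0.28t) = 1/22.5 = 0.0444444, so t = ln(22.5)/0.28 = 3.1135/0.28 = 11.12.

11.1 days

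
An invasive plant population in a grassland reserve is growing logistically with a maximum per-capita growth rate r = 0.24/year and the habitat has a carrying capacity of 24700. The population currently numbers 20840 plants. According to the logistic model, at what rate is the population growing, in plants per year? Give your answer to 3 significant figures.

dN/dt = rN(1 − N/K) = 0.24 × 20840 × (1 − 20840/24700).
1 − 20840/24700 = 0.15628; dN/dt = 0.24 × 20840 × 0.15628 = 781.63.

782 plants per year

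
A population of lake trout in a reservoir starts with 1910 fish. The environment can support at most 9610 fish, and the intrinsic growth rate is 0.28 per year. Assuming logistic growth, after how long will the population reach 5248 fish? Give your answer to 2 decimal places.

A = (K − N₀)/N₀ = (9610 − 1910)/1910 = 4.0314.
Solve 9610/(1 + 4.0314·e^(−0.28t)) = 5248: 1 + 4.0314·e^(−0.28t) = 1.8312, so e^(−0.28t) = 0.206174.
−0.28·t = ln(0.206174) = -1.579, so t = 1.579/0.28 = 5.6394.

5.64 years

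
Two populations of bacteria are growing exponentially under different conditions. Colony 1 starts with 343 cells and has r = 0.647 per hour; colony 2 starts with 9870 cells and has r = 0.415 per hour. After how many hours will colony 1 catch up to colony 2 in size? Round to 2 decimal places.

Set 343·e^(0.647t) = 9870·e^(0.415t).
e^((0.647 − 0.415)t) = 9870/343 → e^(0.232·t) = 28.776.
0.232·t = ln(28.776) = 3.3595, so t = 3.3595/0.232 = 14.481.

14.48 hours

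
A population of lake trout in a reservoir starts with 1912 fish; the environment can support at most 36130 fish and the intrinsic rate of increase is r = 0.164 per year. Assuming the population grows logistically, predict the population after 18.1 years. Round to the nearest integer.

18821 fish

A = (K − N₀)/N₀ = (36130 − 1912)/1912 = 17.896.
N(t) = K/(1 + A·e^(−rt)) = 36130/(1 + 17.896×e^(−0.164×18.1)).
e^(−2.968) = 0.051385; denominator = 1 + 17.896×0.051385 = 1.9196.
N = 36130/1.9196 = 18821.5.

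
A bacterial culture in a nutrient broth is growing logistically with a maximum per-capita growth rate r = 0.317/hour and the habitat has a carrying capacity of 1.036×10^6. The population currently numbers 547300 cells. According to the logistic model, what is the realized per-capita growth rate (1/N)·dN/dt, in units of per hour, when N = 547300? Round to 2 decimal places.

(1/N)·dN/dt = r(1 − N/K) = 0.317 × (1 − 547300/1.036×10^6).
= 0.317 × 0.47172 = 0.14953.

0.15 per hour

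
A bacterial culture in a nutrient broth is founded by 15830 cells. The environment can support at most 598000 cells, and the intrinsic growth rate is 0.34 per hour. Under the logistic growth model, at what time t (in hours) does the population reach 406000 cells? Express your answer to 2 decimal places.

A = (K − N₀)/N₀ = (598000 − 15830)/15830 = 36.776.
Solve 598000/(1 + 36.776·e^(−0.34t)) = 406000: 1 + 36.776·e^(−0.34t) = 1.4729, so e^(−0.34t) = 0.012859.
−0.34·t = ln(0.012859) = -4.3537, so t = 4.3537/0.34 = 12.805.

12.81 hours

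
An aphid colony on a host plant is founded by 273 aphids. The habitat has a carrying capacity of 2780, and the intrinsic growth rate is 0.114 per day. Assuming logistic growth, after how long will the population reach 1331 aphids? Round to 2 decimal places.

A = (K − N₀)/N₀ = (2780 − 273)/273 = 9.1832.
Solve 2780/(1 + 9.1832·e^(−0.114t)) = 1331: 1 + 9.1832·e^(−0.114t) = 2.0887, so e^(−0.114t) = 0.118549.
−0.114·t = ln(0.118549) = -2.1324, so t = 2.1324/0.114 = 18.706.

18.71 days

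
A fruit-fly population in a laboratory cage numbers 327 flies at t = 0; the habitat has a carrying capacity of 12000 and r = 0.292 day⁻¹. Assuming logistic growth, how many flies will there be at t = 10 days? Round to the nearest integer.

4102 flies

A = (K − N₀)/N₀ = (12000 − 327)/327 = 35.697.
N(t) = K/(1 + A·e^(−rt)) = 12000/(1 + 35.697×e^(−0.292×10)).
e^(−2.92) = 0.053934; denominator = 1 + 35.697×0.053934 = 2.9253.
N = 12000/2.9253 = 4102.17.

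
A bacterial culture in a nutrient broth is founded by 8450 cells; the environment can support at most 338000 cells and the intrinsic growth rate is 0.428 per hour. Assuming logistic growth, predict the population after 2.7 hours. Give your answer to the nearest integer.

25452 cells

A = (K − N₀)/N₀ = (338000 − 8450)/8450 = 39.
N(t) = K/(1 + A·e^(−rt)) = 338000/(1 + 39×e^(−0.428×2.7)).
e^(−1.156) = 0.31487; denominator = 1 + 39×0.31487 = 13.28.
N = 338000/13.28 = 25452.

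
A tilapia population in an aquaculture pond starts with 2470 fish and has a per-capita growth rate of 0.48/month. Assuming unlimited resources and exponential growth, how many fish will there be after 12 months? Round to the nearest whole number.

N(t) = N₀·e^(rt) = 2470 × e^(0.48×12) = 2470 × e^5.76.
e^5.76 ≈ 317.35, so N ≈ 2470 × 317.35 = 783850.

783850 fish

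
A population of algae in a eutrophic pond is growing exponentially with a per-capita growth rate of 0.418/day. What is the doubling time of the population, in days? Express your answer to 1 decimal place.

Doubling time t_d = ln(2)/r = 0.6931/0.418 = 1.6582.

1.7 days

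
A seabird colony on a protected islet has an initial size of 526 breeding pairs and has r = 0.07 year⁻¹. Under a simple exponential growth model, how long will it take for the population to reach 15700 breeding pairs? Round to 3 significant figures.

Set N₀·e^(rt) = 15700: e^(0.07·t) = 15700/526 = 29.848.
0.07·t = ln(29.848) = 3.3961, so t = 3.3961/0.07 = 48.516.

48.5 years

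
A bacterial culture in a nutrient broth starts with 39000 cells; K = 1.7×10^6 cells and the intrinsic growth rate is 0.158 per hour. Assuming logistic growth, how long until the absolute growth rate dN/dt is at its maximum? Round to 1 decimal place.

23.7 hours

Logistic growth is fastest at N = K/2 = 850000.
A = (K − N₀)/N₀ = 42.59. Set K/(1 + A·e^(−rt)) = K/2 → A·e^(−rt) = 1.
e^(−0.158t) = 1/42.59 = 0.0234798, so t = ln(42.59)/0.158 = 3.7516/0.158 = 23.744.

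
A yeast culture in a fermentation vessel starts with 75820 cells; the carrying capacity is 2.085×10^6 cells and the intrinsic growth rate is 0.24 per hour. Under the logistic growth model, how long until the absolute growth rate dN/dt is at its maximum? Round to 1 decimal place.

13.7 hours

Logistic growth is fastest at N = K/2 = 1.0425×10^6.
A = (K − N₀)/N₀ = 26.499. Set K/(1 + A·e^(−rt)) = K/2 → A·e^(−rt) = 1.
e^(−0.24t) = 1/26.499 = 0.0377368, so t = ln(26.499)/0.24 = 3.2771/0.24 = 13.655.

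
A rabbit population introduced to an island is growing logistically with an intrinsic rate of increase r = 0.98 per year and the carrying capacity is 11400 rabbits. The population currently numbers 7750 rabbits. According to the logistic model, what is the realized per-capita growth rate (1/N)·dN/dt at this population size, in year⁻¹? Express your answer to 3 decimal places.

(1/N)·dN/dt = r(1 − N/K) = 0.98 × (1 − 7750/11400).
= 0.98 × 0.32018 = 0.31377.

0.314 per year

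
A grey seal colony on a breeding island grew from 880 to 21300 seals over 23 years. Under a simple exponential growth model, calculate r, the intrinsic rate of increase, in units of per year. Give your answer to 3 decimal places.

From N(t) = N₀·e^(rt): e^(r·23) = 21300/880 = 24.205.
r·23 = ln(24.205) = 3.1865, so r = 3.1865/23 = 0.13855.

0.139 per year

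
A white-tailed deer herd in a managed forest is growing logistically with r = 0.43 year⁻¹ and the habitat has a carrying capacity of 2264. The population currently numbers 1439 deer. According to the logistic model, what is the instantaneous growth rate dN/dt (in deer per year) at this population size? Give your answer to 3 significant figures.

225 deer per year

dN/dt = rN(1 − N/K) = 0.43 × 1439 × (1 − 1439/2264).
1 − 1439/2264 = 0.3644; dN/dt = 0.43 × 1439 × 0.3644 = 225.48.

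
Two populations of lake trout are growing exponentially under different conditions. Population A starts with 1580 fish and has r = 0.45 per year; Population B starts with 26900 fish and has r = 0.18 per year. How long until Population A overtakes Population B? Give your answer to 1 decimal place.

10.5 years

Set 1580·e^(0.45t) = 26900·e^(0.18t).
e^((0.45 − 0.18)t) = 26900/1580 → e^(0.27·t) = 17.025.
0.27·t = ln(17.025) = 2.8347, so t = 2.8347/0.27 = 10.499.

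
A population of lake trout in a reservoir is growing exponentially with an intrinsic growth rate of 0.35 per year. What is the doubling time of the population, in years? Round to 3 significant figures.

Doubling time t_d = ln(2)/r = 0.6931/0.35 = 1.9804.

1.98 years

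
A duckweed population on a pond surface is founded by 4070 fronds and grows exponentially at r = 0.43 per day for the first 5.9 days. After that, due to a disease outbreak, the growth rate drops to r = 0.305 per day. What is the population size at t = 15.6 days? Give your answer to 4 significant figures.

991400 fronds

Phase 1: N(5.9) = 4070·e^(0.43×5.9) = 4070·e^2.537 = 51451.7.
Phase 2 runs for 15.6 − 5.9 = 9.7 days at r = 0.305.
N(15.6) = 51451.7·e^(0.305×9.7) = 51451.7·e^2.958 = 991425.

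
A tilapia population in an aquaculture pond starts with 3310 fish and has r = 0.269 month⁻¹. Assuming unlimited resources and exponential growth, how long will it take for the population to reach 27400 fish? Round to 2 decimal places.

7.86 months

Set N₀·e^(rt) = 27400: e^(0.269·t) = 27400/3310 = 8.2779.
0.269·t = ln(8.2779) = 2.1136, so t = 2.1136/0.269 = 7.8572.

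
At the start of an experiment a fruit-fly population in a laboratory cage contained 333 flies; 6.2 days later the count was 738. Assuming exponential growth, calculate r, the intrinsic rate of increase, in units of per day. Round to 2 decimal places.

From N(t) = N₀·e^(rt): e^(r·6.2) = 738/333 = 2.2162.
r·6.2 = ln(2.2162) = 0.7958, so r = 0.7958/6.2 = 0.12836.

0.13 per day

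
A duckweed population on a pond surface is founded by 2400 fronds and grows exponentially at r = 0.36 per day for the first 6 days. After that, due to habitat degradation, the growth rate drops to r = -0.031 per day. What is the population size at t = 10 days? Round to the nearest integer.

18384 fronds

Phase 1: N(6) = 2400·e^(0.36×6) = 2400·e^2.16 = 20810.7.
Phase 2 runs for 10 − 6 = 4 days at r = -0.031.
N(10) = 20810.7·e^(-0.031×4) = 20810.7·e^-0.124 = 18383.8.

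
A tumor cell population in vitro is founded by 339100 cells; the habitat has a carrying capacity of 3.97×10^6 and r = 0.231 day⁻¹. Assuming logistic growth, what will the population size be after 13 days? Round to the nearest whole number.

A = (K − N₀)/N₀ = (3.97×10^6 − 339100)/339100 = 10.707.
N(t) = K/(1 + A·e^(−rt)) = 3.97×10^6/(1 + 10.707×e^(−0.231×13)).
e^(−3.003) = 0.049638; denominator = 1 + 10.707×0.049638 = 1.5315.
N = 3.97×10^6/1.5315 = 2.592236×10^6.

2592236 cells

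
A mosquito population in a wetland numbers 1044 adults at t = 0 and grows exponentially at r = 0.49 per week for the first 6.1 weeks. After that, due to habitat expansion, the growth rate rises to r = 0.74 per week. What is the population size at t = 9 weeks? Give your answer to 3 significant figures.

Phase 1: N(6.1) = 1044·e^(0.49×6.1) = 1044·e^2.989 = 20739.9.
Phase 2 runs for 9 − 6.1 = 2.9 weeks at r = 0.74.
N(9) = 20739.9·e^(0.74×2.9) = 20739.9·e^2.146 = 177338.

177000 adults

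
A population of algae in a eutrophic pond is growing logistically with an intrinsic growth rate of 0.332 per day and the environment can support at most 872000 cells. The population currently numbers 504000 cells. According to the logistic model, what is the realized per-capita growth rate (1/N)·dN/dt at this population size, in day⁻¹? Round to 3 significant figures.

(1/N)·dN/dt = r(1 − N/K) = 0.332 × (1 − 504000/872000).
= 0.332 × 0.42202 = 0.14011.

0.140 per day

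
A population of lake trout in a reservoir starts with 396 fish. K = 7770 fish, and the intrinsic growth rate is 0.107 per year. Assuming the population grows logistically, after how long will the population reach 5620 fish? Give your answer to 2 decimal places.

A = (K − N₀)/N₀ = (7770 − 396)/396 = 18.621.
Solve 7770/(1 + 18.621·e^(−0.107t)) = 5620: 1 + 18.621·e^(−0.107t) = 1.3826, so e^(−0.107t) = 0.0205444.
−0.107·t = ln(0.0205444) = -3.8852, so t = 3.8852/0.107 = 36.31.

36.31 years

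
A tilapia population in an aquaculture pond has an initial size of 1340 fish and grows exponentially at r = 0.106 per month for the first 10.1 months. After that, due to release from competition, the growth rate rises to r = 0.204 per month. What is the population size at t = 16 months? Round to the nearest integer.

Phase 1: N(10.1) = 1340·e^(0.106×10.1) = 1340·e^1.071 = 3908.95.
Phase 2 runs for 16 − 10.1 = 5.9 months at r = 0.204.
N(16) = 3908.95·e^(0.204×5.9) = 3908.95·e^1.204 = 13025.

13025 fish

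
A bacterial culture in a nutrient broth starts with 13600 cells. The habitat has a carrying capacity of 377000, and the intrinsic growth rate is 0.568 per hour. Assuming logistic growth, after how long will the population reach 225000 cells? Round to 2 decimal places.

A = (K − N₀)/N₀ = (377000 − 13600)/13600 = 26.721.
Solve 377000/(1 + 26.721·e^(−0.568t)) = 225000: 1 + 26.721·e^(−0.568t) = 1.6756, so e^(−0.568t) = 0.0252822.
−0.568·t = ln(0.0252822) = -3.6777, so t = 3.6777/0.568 = 6.4747.

6.47 hours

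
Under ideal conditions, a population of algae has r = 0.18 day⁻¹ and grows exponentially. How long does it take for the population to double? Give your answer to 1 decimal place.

Doubling time t_d = ln(2)/r = 0.6931/0.18 = 3.8508.

3.9 days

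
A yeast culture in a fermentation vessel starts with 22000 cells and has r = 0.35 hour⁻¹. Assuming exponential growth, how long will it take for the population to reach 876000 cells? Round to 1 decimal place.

10.5 hours

Set N₀·e^(rt) = 876000: e^(0.35·t) = 876000/22000 = 39.818.
0.35·t = ln(39.818) = 3.6843, so t = 3.6843/0.35 = 10.527.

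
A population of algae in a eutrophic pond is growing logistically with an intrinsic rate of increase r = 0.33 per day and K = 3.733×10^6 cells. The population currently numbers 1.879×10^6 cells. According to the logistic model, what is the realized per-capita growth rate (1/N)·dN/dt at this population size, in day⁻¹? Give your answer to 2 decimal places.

(1/N)·dN/dt = r(1 − N/K) = 0.33 × (1 − 1.879×10^6/3.733×10^6).
= 0.33 × 0.49665 = 0.16389.

0.16 per day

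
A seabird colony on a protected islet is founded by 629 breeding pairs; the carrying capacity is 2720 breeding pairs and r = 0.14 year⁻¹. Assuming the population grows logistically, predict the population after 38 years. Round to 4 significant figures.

A = (K − N₀)/N₀ = (2720 − 629)/629 = 3.3243.
N(t) = K/(1 + A·e^(−rt)) = 2720/(1 + 3.3243×e^(−0.14×38)).
e^(−5.32) = 0.0048928; denominator = 1 + 3.3243×0.0048928 = 1.0163.
N = 2720/1.0163 = 2676.47.

2676 breeding pairs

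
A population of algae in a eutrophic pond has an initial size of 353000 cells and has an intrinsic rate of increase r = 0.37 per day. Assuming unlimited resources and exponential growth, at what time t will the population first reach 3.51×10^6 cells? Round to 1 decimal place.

6.2 days

Set N₀·e^(rt) = 3.51×10^6: e^(0.37·t) = 3.51×10^6/353000 = 9.9433.
0.37·t = ln(9.9433) = 2.2969, so t = 2.2969/0.37 = 6.2078.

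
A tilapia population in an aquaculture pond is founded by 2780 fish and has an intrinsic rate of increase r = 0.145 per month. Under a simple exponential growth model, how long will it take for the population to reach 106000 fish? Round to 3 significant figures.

25.1 months

Set N₀·e^(rt) = 106000: e^(0.145·t) = 106000/2780 = 38.129.
0.145·t = ln(38.129) = 3.641, so t = 3.641/0.145 = 25.11.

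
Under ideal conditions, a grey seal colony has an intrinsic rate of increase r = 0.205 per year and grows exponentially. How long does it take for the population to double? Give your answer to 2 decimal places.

Doubling time t_d = ln(2)/r = 0.6931/0.205 = 3.3812.

3.38 years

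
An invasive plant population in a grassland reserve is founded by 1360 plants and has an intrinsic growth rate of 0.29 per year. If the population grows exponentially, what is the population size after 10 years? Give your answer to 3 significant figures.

24700 plants

N(t) = N₀·e^(rt) = 1360 × e^(0.29×10) = 1360 × e^2.9.
e^2.9 ≈ 18.174, so N ≈ 1360 × 18.174 = 24716.8.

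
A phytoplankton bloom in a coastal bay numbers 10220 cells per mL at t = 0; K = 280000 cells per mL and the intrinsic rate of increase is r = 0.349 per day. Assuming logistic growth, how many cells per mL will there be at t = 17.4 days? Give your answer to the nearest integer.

263939 cells per mL

A = (K − N₀)/N₀ = (280000 − 10220)/10220 = 26.397.
N(t) = K/(1 + A·e^(−rt)) = 280000/(1 + 26.397×e^(−0.349×17.4)).
e^(−6.073) = 0.0023052; denominator = 1 + 26.397×0.0023052 = 1.0609.
N = 280000/1.0609 = 263939.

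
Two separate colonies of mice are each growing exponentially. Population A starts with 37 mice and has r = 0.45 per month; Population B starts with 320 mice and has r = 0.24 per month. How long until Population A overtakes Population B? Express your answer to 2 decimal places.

Set 37·e^(0.45t) = 320·e^(0.24t).
e^((0.45 − 0.24)t) = 320/37 → e^(0.21·t) = 8.6486.
0.21·t = ln(8.6486) = 2.1574, so t = 2.1574/0.21 = 10.273.

10.27 months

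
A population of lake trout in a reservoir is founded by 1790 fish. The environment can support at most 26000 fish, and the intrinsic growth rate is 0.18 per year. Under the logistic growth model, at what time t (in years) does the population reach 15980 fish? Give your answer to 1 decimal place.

A = (K − N₀)/N₀ = (26000 − 1790)/1790 = 13.525.
Solve 26000/(1 + 13.525·e^(−0.18t)) = 15980: 1 + 13.525·e^(−0.18t) = 1.627, so e^(−0.18t) = 0.0463606.
−0.18·t = ln(0.0463606) = -3.0713, so t = 3.0713/0.18 = 17.063.

17.1 years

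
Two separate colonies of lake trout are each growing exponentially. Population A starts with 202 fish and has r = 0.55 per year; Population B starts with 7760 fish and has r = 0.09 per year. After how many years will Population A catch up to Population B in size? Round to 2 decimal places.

Set 202·e^(0.55t) = 7760·e^(0.09t).
e^((0.55 − 0.09)t) = 7760/202 → e^(0.46·t) = 38.416.
0.46·t = ln(38.416) = 3.6485, so t = 3.6485/0.46 = 7.9315.

7.93 years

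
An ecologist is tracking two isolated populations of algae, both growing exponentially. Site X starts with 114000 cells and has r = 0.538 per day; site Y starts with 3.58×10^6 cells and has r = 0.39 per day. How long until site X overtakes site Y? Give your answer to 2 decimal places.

23.29 days

Set 114000·e^(0.538t) = 3.58×10^6·e^(0.39t).
e^((0.538 − 0.39)t) = 3.58×10^6/114000 → e^(0.148·t) = 31.404.
0.148·t = ln(31.404) = 3.4469, so t = 3.4469/0.148 = 23.29.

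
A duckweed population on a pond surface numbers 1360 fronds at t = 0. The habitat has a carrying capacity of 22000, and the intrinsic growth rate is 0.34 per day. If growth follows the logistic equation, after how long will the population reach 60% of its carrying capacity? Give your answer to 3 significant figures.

A = (K − N₀)/N₀ = (22000 − 1360)/1360 = 15.176.
Solve 22000/(1 + 15.176·e^(−0.34t)) = 13200: 1 + 15.176·e^(−0.34t) = 1.6667, so e^(−0.34t) = 0.0439276.
−0.34·t = ln(0.0439276) = -3.1252, so t = 3.1252/0.34 = 9.1918.

9.19 days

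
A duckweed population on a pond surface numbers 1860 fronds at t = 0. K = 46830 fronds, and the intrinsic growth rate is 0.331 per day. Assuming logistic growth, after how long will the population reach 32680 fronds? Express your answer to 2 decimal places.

A = (K − N₀)/N₀ = (46830 − 1860)/1860 = 24.177.
Solve 46830/(1 + 24.177·e^(−0.331t)) = 32680: 1 + 24.177·e^(−0.331t) = 1.433, so e^(−0.331t) = 0.0179087.
−0.331·t = ln(0.0179087) = -4.0225, so t = 4.0225/0.331 = 12.152.

12.15 days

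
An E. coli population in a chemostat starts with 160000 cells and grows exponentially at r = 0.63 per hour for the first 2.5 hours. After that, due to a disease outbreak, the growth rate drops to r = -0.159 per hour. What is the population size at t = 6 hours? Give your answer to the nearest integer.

443046 cells

Phase 1: N(2.5) = 160000·e^(0.63×2.5) = 160000·e^1.575 = 772919.
Phase 2 runs for 6 − 2.5 = 3.5 hours at r = -0.159.
N(6) = 772919·e^(-0.159×3.5) = 772919·e^-0.5565 = 443046.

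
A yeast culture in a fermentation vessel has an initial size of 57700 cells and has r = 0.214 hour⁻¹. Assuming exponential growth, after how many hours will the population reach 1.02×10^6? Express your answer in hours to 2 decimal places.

13.42 hours

Set N₀·e^(rt) = 1.02×10^6: e^(0.214·t) = 1.02×10^6/57700 = 17.678.
0.214·t = ln(17.678) = 2.8723, so t = 2.8723/0.214 = 13.422.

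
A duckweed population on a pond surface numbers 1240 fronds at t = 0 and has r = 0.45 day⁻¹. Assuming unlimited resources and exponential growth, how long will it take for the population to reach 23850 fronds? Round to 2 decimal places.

Set N₀·e^(rt) = 23850: e^(0.45·t) = 23850/1240 = 19.234.
0.45·t = ln(19.234) = 2.9567, so t = 2.9567/0.45 = 6.5704.

6.57 days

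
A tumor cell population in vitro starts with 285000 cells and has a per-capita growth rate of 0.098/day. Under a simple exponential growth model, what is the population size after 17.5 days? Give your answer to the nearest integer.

N(t) = N₀·e^(rt) = 285000 × e^(0.098×17.5) = 285000 × e^1.715.
e^1.715 ≈ 5.5567, so N ≈ 285000 × 5.5567 = 1.583653×10^6.

1583653 cells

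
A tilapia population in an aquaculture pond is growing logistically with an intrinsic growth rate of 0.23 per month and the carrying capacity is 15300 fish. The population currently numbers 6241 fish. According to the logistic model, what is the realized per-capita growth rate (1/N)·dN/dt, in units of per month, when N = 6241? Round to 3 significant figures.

0.136 per month

(1/N)·dN/dt = r(1 − N/K) = 0.23 × (1 − 6241/15300).
= 0.23 × 0.59209 = 0.13618.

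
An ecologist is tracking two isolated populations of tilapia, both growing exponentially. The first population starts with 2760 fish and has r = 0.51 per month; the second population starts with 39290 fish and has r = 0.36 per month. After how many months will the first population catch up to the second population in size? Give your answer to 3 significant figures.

17.7 months

Set 2760·e^(0.51t) = 39290·e^(0.36t).
e^((0.51 − 0.36)t) = 39290/2760 → e^(0.15·t) = 14.236.
0.15·t = ln(14.236) = 2.6557, so t = 2.6557/0.15 = 17.705.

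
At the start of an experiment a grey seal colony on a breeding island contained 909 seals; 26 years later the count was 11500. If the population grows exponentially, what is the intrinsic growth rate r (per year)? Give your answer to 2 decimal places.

From N(t) = N₀·e^(rt): e^(r·26) = 11500/909 = 12.651.
r·26 = ln(12.651) = 2.5378, so r = 2.5378/26 = 0.097606.

0.10 per year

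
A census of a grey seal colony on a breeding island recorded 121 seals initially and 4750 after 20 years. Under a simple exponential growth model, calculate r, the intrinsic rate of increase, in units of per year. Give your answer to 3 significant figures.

From N(t) = N₀·e^(rt): e^(r·20) = 4750/121 = 39.256.
r·20 = ln(39.256) = 3.6701, so r = 3.6701/20 = 0.18351.

0.184 per year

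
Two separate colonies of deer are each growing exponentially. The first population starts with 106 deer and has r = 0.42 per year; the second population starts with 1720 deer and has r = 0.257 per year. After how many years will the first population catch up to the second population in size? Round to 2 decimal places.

Set 106·e^(0.42t) = 1720·e^(0.257t).
e^((0.42 − 0.257)t) = 1720/106 → e^(0.163·t) = 16.226.
0.163·t = ln(16.226) = 2.7866, so t = 2.7866/0.163 = 17.096.

17.10 years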